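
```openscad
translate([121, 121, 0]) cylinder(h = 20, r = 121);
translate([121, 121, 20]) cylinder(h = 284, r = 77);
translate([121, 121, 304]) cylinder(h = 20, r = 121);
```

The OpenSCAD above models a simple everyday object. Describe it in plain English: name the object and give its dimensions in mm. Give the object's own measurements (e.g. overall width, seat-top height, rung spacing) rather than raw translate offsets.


A spool: two coaxial disc flanges of radius 121 mm and thickness 20 mm, joined by a core cylinder of radius 77 mm and height 284 mm. The lower flange rests on z = 0 and the three cylinders share a vertical axis.


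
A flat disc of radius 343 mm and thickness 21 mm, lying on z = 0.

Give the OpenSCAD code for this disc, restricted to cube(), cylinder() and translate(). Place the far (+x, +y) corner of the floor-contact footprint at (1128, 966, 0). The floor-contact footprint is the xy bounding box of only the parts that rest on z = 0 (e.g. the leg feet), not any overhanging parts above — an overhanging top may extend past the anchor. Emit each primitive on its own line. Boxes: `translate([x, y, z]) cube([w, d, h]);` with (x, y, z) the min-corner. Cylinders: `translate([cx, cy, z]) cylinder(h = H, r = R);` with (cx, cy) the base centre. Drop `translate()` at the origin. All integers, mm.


translate([785, 623, 0]) cylinder(h = 21, r = 343);


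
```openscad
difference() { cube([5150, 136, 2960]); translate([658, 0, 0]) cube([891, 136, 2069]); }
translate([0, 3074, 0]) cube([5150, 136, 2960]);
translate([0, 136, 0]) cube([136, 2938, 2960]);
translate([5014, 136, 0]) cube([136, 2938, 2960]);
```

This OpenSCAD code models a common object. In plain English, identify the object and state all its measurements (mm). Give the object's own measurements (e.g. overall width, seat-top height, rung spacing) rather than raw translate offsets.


A single room: four walls, each 2960 mm tall and 136 mm thick, enclosing an outside footprint 5150×3210 mm (x × y), no floor or roof. The front and back walls (−y and +y sides) run the full x-width; the side walls fit between their inner faces. A door opening 891 mm wide and 2069 mm tall is cut through the front wall from the floor up, its −x edge 658 mm from the wall's −x end.


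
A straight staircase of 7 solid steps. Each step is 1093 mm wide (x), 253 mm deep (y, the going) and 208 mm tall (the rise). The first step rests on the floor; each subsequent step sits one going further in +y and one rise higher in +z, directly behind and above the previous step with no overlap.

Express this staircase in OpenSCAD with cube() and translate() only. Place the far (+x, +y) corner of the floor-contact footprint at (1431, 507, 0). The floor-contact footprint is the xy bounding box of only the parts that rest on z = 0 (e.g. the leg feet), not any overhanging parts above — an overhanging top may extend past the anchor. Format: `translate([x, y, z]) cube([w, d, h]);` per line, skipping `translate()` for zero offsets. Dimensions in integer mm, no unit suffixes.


translate([338, 254, 0]) cube([1093, 253, 208]);
translate([338, 507, 208]) cube([1093, 253, 208]);
translate([338, 760, 416]) cube([1093, 253, 208]);
translate([338, 1013, 624]) cube([1093, 253, 208]);
translate([338, 1266, 832]) cube([1093, 253, 208]);
translate([338, 1519, 1040]) cube([1093, 253, 208]);
translate([338, 1772, 1248]) cube([1093, 253, 208]);


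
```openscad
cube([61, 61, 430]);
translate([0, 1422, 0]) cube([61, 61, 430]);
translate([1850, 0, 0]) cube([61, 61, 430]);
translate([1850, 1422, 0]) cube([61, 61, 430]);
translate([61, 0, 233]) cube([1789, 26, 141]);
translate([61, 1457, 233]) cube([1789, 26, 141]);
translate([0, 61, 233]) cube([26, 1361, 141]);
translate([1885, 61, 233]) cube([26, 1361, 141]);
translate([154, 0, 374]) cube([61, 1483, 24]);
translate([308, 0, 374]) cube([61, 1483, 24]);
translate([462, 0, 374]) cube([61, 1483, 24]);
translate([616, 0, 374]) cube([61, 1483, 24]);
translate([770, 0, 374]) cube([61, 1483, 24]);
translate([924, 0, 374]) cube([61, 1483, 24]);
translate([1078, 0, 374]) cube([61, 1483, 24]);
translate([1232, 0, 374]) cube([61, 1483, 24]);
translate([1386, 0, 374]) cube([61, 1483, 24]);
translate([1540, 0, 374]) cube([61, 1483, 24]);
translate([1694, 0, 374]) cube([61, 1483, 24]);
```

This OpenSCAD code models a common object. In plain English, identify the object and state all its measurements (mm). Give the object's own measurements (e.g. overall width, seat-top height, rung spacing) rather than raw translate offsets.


A bed frame 1911 mm long (x) by 1483 mm wide (y). Four 61×61 mm corner posts, 430 mm tall, at the corners of the footprint. Four rails of 26 mm thickness and 141 mm height run between adjacent posts with their undersides at z = 233 mm, their outer faces flush with the outside of the frame (the two x-running rails run between the posts' inner faces; the two y-running rails run between the posts' inner faces). 11 slats, each 61 mm wide (x) and 24 mm thick, lie across the top of the two x-running rails, running the full 1483 mm width of the frame in y; along x they sit between the end posts with a 93 mm gap after the −x posts and between neighbouring slats, leaving 95 mm before the +x posts.


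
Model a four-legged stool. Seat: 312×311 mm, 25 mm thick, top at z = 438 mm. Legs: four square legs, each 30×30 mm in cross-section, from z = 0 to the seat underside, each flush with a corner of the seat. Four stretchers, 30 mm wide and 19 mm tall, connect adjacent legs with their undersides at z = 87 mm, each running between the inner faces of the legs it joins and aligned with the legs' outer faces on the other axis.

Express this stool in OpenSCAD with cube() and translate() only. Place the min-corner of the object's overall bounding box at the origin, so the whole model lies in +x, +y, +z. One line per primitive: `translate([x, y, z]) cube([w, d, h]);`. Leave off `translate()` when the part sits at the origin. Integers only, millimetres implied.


// leg_h = 438 - 25 = 413
// stretcher span = 312 - 2*30 = 252
translate([0, 0, 413]) cube([312, 311, 25]);
cube([30, 30, 413]);
translate([282, 0, 0]) cube([30, 30, 413]);
translate([0, 281, 0]) cube([30, 30, 413]);
translate([282, 281, 0]) cube([30, 30, 413]);
translate([30, 0, 87]) cube([252, 30, 19]);
translate([30, 281, 87]) cube([252, 30, 19]);
translate([0, 30, 87]) cube([30, 251, 19]);
translate([282, 30, 87]) cube([30, 251, 19]);


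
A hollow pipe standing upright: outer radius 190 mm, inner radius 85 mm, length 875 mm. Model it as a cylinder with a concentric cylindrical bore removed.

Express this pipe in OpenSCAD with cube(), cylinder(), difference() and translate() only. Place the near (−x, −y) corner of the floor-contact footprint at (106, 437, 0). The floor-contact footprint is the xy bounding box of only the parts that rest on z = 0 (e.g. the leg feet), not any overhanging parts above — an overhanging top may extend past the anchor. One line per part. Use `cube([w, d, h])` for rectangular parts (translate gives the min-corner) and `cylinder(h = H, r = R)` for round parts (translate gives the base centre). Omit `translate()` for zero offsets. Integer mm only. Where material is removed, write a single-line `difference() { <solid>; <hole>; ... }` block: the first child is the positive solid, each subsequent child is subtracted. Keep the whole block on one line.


difference() { translate([296, 627, 0]) cylinder(h = 875, r = 190); translate([296, 627, 0]) cylinder(h = 875, r = 85); }


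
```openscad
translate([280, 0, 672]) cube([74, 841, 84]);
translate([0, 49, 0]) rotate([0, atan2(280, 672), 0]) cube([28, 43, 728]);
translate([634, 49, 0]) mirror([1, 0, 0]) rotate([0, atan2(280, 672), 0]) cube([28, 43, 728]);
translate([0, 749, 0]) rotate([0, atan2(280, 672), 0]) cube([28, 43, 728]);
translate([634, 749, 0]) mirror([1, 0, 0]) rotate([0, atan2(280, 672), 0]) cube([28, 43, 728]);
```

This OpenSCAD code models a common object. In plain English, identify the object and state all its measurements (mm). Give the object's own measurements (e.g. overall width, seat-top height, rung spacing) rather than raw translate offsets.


A sawhorse. A 74×841×84 mm beam (x, y, z) sits on two A-frame leg pairs. Each pair is two raked legs of 28×43 mm section (43 mm along y) splaying symmetrically in x. Each leg rises 672 mm vertically over 280 mm of horizontal reach and is 728 mm long along its own axis. Every leg's outer bottom edge rests on the floor and its outer top edge meets a bottom edge of the beam — the left legs (tilting toward +x) meet the beam's −x bottom edge, the right legs (their mirror images, tilting toward −x) meet its +x bottom edge — so the leg tops tuck under the beam, the beam's underside is 672 mm above the floor, and the feet are 634 mm apart outside-to-outside with the beam centred between them. The two leg pairs are set in 49 mm from either end of the beam.


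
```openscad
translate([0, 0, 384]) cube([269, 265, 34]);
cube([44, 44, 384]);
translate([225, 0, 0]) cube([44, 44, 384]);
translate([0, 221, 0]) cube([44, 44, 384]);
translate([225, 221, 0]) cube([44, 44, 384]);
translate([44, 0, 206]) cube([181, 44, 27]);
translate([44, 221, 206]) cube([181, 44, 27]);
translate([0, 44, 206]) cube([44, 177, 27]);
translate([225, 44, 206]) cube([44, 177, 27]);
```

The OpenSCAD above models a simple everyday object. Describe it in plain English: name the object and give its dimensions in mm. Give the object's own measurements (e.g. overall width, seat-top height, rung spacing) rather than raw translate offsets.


A simple wooden stool: a rectangular seat 269 mm (x) by 265 mm (y), 34 mm thick, top face at z = 418 mm, on four square legs, each 44×44 mm in cross-section. The legs rest on z = 0, each flush with a corner of the seat. Four stretchers, 44 mm wide and 27 mm tall, connect adjacent legs with their undersides at z = 206 mm, each running between the inner faces of the legs it joins and aligned with the legs' outer faces on the other axis.


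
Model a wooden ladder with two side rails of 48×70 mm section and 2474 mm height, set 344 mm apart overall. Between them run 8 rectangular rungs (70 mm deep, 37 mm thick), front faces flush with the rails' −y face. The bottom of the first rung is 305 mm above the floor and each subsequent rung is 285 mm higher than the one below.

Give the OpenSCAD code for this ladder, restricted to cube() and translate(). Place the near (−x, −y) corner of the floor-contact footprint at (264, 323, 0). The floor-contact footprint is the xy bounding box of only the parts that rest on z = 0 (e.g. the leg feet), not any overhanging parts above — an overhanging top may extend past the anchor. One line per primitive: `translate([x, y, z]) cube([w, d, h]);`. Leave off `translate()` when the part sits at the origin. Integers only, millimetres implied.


translate([264, 323, 0]) cube([48, 70, 2474]);
translate([560, 323, 0]) cube([48, 70, 2474]);
translate([312, 323, 305]) cube([248, 70, 37]);
translate([312, 323, 590]) cube([248, 70, 37]);
translate([312, 323, 875]) cube([248, 70, 37]);
translate([312, 323, 1160]) cube([248, 70, 37]);
translate([312, 323, 1445]) cube([248, 70, 37]);
translate([312, 323, 1730]) cube([248, 70, 37]);
translate([312, 323, 2015]) cube([248, 70, 37]);
translate([312, 323, 2300]) cube([248, 70, 37]);


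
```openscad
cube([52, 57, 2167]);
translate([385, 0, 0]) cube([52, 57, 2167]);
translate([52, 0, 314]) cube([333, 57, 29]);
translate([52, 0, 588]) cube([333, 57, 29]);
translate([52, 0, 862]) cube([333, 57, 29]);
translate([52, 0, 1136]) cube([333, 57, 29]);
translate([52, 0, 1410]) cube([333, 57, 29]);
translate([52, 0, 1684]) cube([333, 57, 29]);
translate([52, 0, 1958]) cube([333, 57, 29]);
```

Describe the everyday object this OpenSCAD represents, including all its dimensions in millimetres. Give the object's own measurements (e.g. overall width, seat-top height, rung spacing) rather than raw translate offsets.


A straight ladder. Two 52×57 mm vertical rails, 2167 mm tall, stand 437 mm apart (outside-to-outside) with their front faces coplanar on the −y side. 7 rungs, each 57 mm deep and 29 mm tall, span between the inner faces of the rails, front faces flush with the rails. The lowest rung's underside is at z = 314 mm and rungs are spaced 274 mm apart (underside to underside).


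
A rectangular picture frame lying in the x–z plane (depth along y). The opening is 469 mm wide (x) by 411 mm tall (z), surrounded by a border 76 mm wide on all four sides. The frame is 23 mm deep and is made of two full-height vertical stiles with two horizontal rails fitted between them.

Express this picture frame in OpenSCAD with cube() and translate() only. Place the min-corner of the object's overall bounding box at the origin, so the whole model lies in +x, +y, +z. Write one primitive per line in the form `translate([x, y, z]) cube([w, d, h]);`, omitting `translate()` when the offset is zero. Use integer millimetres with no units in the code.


cube([76, 23, 563]);
translate([545, 0, 0]) cube([76, 23, 563]);
translate([76, 0, 0]) cube([469, 23, 76]);
translate([76, 0, 487]) cube([469, 23, 76]);


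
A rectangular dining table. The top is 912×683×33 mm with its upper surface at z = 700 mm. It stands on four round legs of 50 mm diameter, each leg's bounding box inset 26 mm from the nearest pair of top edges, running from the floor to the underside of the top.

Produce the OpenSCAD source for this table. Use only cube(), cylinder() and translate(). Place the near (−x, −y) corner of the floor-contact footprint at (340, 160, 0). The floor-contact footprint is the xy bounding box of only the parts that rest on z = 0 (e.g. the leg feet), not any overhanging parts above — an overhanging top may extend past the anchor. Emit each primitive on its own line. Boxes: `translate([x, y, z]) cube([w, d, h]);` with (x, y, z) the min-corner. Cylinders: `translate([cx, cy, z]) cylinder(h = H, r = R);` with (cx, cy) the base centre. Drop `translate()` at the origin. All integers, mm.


translate([314, 134, 667]) cube([912, 683, 33]);
translate([365, 185, 0]) cylinder(h = 667, r = 25);
translate([1175, 185, 0]) cylinder(h = 667, r = 25);
translate([365, 766, 0]) cylinder(h = 667, r = 25);
translate([1175, 766, 0]) cylinder(h = 667, r = 25);


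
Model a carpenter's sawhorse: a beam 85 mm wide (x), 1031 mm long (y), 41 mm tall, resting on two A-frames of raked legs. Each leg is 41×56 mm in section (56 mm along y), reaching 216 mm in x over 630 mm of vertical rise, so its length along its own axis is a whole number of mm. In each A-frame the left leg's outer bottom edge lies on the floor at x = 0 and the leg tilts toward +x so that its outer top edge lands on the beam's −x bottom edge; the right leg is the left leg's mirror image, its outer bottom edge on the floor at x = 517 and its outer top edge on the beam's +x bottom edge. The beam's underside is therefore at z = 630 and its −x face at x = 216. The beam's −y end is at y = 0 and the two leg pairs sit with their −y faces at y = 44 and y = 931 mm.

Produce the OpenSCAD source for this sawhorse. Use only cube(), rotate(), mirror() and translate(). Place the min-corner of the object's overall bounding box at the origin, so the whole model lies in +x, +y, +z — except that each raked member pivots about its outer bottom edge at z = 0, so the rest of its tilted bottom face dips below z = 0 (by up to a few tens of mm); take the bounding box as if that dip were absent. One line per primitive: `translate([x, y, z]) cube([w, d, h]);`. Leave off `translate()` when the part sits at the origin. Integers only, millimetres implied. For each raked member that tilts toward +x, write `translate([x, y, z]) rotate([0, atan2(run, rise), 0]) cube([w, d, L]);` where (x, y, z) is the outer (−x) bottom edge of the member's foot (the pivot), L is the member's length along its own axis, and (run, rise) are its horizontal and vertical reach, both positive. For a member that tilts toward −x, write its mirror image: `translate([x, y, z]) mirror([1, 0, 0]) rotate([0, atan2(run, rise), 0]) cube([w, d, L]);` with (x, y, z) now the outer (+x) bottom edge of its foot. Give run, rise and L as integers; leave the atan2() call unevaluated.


translate([216, 0, 630]) cube([85, 1031, 41]);
translate([0, 44, 0]) rotate([0, atan2(216, 630), 0]) cube([41, 56, 666]);
translate([517, 44, 0]) mirror([1, 0, 0]) rotate([0, atan2(216, 630), 0]) cube([41, 56, 666]);
translate([0, 931, 0]) rotate([0, atan2(216, 630), 0]) cube([41, 56, 666]);
translate([517, 931, 0]) mirror([1, 0, 0]) rotate([0, atan2(216, 630), 0]) cube([41, 56, 666]);


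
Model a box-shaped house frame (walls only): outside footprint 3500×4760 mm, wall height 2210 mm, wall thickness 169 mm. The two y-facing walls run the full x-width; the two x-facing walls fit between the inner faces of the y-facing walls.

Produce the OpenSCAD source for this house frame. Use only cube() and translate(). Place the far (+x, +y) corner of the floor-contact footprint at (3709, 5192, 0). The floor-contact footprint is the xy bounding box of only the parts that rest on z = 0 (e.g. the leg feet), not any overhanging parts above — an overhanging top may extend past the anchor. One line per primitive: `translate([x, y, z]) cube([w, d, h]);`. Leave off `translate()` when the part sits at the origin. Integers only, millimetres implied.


translate([209, 432, 0]) cube([3500, 169, 2210]);
translate([209, 5023, 0]) cube([3500, 169, 2210]);
translate([209, 601, 0]) cube([169, 4422, 2210]);
translate([3540, 601, 0]) cube([169, 4422, 2210]);


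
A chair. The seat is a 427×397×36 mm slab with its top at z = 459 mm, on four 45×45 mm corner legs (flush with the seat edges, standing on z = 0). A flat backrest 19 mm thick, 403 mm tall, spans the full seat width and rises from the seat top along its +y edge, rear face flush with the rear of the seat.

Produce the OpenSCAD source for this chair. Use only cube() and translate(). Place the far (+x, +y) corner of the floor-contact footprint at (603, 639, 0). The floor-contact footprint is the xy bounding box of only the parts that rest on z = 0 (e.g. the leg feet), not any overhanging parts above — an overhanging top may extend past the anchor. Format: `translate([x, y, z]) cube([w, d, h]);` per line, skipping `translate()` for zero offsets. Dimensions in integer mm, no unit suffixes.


// leg_h = 459 - 36 = 423
translate([176, 242, 423]) cube([427, 397, 36]);
translate([176, 242, 0]) cube([45, 45, 423]);
translate([558, 242, 0]) cube([45, 45, 423]);
translate([176, 594, 0]) cube([45, 45, 423]);
translate([558, 594, 0]) cube([45, 45, 423]);
translate([176, 620, 459]) cube([427, 19, 403]);


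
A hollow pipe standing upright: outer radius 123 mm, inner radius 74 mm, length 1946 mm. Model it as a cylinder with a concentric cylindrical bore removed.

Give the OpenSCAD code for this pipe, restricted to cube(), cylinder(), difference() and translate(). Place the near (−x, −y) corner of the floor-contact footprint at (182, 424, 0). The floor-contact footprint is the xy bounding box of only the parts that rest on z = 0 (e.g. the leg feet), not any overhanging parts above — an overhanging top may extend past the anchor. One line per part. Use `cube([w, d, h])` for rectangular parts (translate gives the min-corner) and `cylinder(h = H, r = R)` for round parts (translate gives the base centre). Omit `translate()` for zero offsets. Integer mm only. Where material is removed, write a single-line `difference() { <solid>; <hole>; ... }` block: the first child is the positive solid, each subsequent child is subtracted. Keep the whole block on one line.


difference() { translate([305, 547, 0]) cylinder(h = 1946, r = 123); translate([305, 547, 0]) cylinder(h = 1946, r = 74); }


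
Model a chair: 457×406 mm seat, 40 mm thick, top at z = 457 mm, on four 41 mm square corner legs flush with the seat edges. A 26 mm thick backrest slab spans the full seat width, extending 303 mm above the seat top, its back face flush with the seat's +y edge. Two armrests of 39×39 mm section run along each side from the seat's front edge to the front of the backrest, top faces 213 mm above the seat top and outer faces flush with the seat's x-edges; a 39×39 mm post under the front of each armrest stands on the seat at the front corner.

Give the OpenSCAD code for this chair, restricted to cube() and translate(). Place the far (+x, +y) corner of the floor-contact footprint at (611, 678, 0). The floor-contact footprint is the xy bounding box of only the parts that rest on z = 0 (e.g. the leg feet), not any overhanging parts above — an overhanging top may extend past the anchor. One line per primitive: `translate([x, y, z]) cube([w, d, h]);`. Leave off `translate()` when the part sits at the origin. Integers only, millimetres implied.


translate([154, 272, 417]) cube([457, 406, 40]);
translate([154, 272, 0]) cube([41, 41, 417]);
translate([570, 272, 0]) cube([41, 41, 417]);
translate([154, 637, 0]) cube([41, 41, 417]);
translate([570, 637, 0]) cube([41, 41, 417]);
translate([154, 652, 457]) cube([457, 26, 303]);
translate([154, 272, 631]) cube([39, 380, 39]);
translate([572, 272, 631]) cube([39, 380, 39]);
translate([154, 272, 457]) cube([39, 39, 174]);
translate([572, 272, 457]) cube([39, 39, 174]);


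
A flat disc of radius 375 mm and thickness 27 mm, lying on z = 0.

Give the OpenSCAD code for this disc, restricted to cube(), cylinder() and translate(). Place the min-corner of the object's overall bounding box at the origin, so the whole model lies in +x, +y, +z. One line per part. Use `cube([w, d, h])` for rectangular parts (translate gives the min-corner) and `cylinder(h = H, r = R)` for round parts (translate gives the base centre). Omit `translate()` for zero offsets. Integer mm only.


translate([375, 375, 0]) cylinder(h = 27, r = 375);


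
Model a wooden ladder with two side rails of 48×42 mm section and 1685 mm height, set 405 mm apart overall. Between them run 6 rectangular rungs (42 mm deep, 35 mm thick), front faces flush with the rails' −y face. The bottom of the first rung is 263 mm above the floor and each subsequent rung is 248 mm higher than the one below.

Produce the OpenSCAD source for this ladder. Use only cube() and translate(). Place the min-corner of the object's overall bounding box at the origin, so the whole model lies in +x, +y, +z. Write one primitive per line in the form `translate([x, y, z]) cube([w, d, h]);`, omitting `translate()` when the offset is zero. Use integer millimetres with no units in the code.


// rung span = 405 - 2*48 = 309
// rung[k] z = 263 + k*248
cube([48, 42, 1685]);
translate([357, 0, 0]) cube([48, 42, 1685]);
translate([48, 0, 263]) cube([309, 42, 35]);
translate([48, 0, 511]) cube([309, 42, 35]);
translate([48, 0, 759]) cube([309, 42, 35]);
translate([48, 0, 1007]) cube([309, 42, 35]);
translate([48, 0, 1255]) cube([309, 42, 35]);
translate([48, 0, 1503]) cube([309, 42, 35]);


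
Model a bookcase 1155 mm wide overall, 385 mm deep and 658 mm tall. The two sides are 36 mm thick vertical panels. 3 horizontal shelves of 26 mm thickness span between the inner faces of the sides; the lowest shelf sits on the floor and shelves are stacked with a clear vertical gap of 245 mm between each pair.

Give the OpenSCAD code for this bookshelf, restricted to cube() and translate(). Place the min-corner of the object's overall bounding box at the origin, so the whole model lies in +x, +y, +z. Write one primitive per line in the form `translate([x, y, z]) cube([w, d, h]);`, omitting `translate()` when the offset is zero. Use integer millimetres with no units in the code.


cube([36, 385, 658]);
translate([1119, 0, 0]) cube([36, 385, 658]);
translate([36, 0, 0]) cube([1083, 385, 26]);
translate([36, 0, 271]) cube([1083, 385, 26]);
translate([36, 0, 542]) cube([1083, 385, 26]);


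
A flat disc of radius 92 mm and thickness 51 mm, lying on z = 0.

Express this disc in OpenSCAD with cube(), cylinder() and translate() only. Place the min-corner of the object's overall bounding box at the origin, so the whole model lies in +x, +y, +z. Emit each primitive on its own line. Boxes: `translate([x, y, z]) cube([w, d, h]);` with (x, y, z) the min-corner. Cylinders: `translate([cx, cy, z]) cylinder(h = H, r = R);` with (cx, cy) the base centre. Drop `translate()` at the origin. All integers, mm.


translate([92, 92, 0]) cylinder(h = 51, r = 92);


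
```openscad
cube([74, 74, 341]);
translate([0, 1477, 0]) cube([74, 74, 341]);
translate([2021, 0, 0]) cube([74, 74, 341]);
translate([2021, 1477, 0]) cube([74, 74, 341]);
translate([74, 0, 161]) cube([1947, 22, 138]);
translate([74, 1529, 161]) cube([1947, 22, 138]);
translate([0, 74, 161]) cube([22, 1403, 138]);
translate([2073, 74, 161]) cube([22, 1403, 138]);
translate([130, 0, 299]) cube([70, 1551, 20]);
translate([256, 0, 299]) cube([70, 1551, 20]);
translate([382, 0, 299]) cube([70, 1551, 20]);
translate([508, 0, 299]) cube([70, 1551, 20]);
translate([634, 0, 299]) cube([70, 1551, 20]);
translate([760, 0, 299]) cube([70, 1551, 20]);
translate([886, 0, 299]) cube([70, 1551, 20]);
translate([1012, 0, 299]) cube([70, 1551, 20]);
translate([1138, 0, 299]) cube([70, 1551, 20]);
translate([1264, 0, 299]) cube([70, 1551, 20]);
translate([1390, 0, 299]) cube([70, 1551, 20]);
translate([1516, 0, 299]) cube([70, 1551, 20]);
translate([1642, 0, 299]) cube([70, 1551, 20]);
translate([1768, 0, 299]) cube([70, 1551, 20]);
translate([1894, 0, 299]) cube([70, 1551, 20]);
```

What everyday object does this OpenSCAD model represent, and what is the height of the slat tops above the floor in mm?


A bed frame. The slat-top height is 319 mm.

Four posts, four rails, and a row of slats — a bed frame. Slats sit on the rails at z = 161 + 138 = 299; with slat thickness 20, the top is 319 mm.


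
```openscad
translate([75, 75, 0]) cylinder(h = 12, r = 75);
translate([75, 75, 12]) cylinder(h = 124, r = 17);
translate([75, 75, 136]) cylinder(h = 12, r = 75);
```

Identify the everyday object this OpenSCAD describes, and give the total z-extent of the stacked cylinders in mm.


A spool. The overall height is 148 mm.

Three coaxial cylinders, large–small–large — a spool. Two 12 mm flanges and a 124 mm core give 12 + 124 + 12 = 148 mm.


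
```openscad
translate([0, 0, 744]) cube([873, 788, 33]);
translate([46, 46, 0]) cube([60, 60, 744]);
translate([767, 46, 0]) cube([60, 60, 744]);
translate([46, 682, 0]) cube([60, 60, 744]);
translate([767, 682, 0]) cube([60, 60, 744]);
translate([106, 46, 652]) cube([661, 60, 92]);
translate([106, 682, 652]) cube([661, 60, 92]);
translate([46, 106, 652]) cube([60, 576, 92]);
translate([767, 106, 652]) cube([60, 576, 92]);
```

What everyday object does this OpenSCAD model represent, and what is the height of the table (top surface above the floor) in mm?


A table. The table height is 777 mm.

A 873×788×33 slab sits at z = 744 on four 60 mm square posts — a table. The top surface is at 744 + 33 = 777 mm.


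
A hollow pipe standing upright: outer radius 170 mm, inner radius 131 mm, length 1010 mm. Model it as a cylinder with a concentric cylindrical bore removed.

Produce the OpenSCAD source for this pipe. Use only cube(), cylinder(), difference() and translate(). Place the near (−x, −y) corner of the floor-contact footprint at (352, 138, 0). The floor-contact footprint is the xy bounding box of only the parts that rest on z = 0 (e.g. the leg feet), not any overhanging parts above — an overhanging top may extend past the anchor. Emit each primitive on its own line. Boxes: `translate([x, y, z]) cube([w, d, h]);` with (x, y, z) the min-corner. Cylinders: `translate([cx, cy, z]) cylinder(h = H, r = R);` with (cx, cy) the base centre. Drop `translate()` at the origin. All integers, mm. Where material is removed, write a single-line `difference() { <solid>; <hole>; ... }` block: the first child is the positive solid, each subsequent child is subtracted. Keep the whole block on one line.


difference() { translate([522, 308, 0]) cylinder(h = 1010, r = 170); translate([522, 308, 0]) cylinder(h = 1010, r = 131); }


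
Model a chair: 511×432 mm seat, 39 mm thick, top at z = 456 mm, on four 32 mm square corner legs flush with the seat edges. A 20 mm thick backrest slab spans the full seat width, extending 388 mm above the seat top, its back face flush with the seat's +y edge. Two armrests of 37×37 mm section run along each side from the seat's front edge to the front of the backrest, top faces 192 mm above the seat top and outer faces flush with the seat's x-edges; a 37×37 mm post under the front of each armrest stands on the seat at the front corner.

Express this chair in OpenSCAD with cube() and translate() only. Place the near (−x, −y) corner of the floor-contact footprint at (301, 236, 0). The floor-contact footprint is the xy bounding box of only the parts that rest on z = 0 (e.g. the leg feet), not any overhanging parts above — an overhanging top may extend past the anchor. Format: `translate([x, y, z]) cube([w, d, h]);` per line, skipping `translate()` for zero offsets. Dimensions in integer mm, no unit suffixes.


translate([301, 236, 417]) cube([511, 432, 39]);
translate([301, 236, 0]) cube([32, 32, 417]);
translate([780, 236, 0]) cube([32, 32, 417]);
translate([301, 636, 0]) cube([32, 32, 417]);
translate([780, 636, 0]) cube([32, 32, 417]);
translate([301, 648, 456]) cube([511, 20, 388]);
translate([301, 236, 611]) cube([37, 412, 37]);
translate([775, 236, 611]) cube([37, 412, 37]);
translate([301, 236, 456]) cube([37, 37, 155]);
translate([775, 236, 456]) cube([37, 37, 155]);


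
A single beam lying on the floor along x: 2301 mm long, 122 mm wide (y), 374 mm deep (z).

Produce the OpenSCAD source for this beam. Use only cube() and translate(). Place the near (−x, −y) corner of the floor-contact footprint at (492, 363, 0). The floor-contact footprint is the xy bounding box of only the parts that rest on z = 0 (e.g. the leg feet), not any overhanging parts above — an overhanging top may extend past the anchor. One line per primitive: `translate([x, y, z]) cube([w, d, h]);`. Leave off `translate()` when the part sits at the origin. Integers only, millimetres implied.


translate([492, 363, 0]) cube([2301, 122, 374]);


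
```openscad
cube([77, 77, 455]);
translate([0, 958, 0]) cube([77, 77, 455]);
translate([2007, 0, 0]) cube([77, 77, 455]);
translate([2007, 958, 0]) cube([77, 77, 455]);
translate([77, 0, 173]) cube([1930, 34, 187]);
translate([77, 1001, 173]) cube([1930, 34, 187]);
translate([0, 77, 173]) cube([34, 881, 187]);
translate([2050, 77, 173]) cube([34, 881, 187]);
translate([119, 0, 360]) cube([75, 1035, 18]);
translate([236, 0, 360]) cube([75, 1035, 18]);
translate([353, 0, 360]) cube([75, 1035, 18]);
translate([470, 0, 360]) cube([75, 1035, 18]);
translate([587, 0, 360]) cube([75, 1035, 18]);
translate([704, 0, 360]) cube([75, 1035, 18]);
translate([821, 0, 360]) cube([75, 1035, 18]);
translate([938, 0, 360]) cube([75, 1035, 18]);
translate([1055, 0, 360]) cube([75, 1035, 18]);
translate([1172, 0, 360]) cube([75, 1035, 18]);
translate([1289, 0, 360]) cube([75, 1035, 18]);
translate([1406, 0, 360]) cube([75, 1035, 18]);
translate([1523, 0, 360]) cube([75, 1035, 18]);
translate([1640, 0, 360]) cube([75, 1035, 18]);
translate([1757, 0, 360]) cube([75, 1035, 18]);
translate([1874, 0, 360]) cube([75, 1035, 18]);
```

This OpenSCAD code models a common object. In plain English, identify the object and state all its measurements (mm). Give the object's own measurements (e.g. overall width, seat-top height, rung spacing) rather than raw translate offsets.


A bed frame 2084 mm long (x) by 1035 mm wide (y). Four 77×77 mm corner posts, 455 mm tall, at the corners of the footprint. Four rails of 34 mm thickness and 187 mm height run between adjacent posts with their undersides at z = 173 mm, their outer faces flush with the outside of the frame (the two x-running rails run between the posts' inner faces; the two y-running rails run between the posts' inner faces). 16 slats, each 75 mm wide (x) and 18 mm thick, lie across the top of the two x-running rails, running the full 1035 mm width of the frame in y; along x they sit between the end posts with a 42 mm gap after the −x posts and between neighbouring slats, leaving 58 mm before the +x posts.


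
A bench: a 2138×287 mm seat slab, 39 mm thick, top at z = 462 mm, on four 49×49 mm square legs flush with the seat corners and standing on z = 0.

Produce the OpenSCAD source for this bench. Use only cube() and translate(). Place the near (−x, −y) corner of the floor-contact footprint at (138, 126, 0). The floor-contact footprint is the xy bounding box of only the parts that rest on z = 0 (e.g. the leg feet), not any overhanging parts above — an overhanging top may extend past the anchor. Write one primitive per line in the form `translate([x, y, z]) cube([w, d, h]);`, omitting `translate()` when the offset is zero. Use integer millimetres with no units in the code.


// leg_h = 462 − 39 = 423
translate([138, 126, 423]) cube([2138, 287, 39]);
translate([138, 126, 0]) cube([49, 49, 423]);
translate([138, 364, 0]) cube([49, 49, 423]);
translate([2227, 126, 0]) cube([49, 49, 423]);
translate([2227, 364, 0]) cube([49, 49, 423]);


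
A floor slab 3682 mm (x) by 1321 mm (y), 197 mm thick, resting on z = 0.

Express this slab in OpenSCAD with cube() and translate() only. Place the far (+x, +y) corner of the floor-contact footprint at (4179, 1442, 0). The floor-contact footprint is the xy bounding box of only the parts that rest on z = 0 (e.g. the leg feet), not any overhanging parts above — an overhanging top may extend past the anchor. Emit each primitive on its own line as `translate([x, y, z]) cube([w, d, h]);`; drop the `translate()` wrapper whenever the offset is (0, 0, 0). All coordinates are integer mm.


translate([497, 121, 0]) cube([3682, 1321, 197]);


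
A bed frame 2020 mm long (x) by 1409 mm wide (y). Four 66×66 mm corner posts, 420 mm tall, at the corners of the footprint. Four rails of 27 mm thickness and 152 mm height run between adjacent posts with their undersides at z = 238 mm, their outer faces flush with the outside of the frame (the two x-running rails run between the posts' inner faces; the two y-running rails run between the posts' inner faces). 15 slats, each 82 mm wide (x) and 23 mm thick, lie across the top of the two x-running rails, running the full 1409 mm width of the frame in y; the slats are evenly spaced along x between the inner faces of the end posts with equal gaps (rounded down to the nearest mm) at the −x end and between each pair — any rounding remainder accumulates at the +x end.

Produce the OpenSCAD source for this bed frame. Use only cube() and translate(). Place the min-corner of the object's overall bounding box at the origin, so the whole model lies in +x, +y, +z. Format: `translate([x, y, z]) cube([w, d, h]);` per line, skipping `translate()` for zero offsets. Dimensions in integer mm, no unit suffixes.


cube([66, 66, 420]);
translate([0, 1343, 0]) cube([66, 66, 420]);
translate([1954, 0, 0]) cube([66, 66, 420]);
translate([1954, 1343, 0]) cube([66, 66, 420]);
translate([66, 0, 238]) cube([1888, 27, 152]);
translate([66, 1382, 238]) cube([1888, 27, 152]);
translate([0, 66, 238]) cube([27, 1277, 152]);
translate([1993, 66, 238]) cube([27, 1277, 152]);
translate([107, 0, 390]) cube([82, 1409, 23]);
translate([230, 0, 390]) cube([82, 1409, 23]);
translate([353, 0, 390]) cube([82, 1409, 23]);
translate([476, 0, 390]) cube([82, 1409, 23]);
translate([599, 0, 390]) cube([82, 1409, 23]);
translate([722, 0, 390]) cube([82, 1409, 23]);
translate([845, 0, 390]) cube([82, 1409, 23]);
translate([968, 0, 390]) cube([82, 1409, 23]);
translate([1091, 0, 390]) cube([82, 1409, 23]);
translate([1214, 0, 390]) cube([82, 1409, 23]);
translate([1337, 0, 390]) cube([82, 1409, 23]);
translate([1460, 0, 390]) cube([82, 1409, 23]);
translate([1583, 0, 390]) cube([82, 1409, 23]);
translate([1706, 0, 390]) cube([82, 1409, 23]);
translate([1829, 0, 390]) cube([82, 1409, 23]);


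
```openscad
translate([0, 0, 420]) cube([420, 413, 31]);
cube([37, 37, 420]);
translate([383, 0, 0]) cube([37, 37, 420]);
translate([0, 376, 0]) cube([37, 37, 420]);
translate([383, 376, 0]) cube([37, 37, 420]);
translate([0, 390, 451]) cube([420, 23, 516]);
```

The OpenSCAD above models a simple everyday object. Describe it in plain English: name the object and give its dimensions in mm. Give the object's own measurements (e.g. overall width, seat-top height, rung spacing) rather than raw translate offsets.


A chair. The seat is a 420×413×31 mm slab with its top at z = 451 mm, on four 37×37 mm corner legs (flush with the seat edges, standing on z = 0). A flat backrest 23 mm thick, 516 mm tall, spans the full seat width and rises from the seat top along its +y edge, rear face flush with the rear of the seat.


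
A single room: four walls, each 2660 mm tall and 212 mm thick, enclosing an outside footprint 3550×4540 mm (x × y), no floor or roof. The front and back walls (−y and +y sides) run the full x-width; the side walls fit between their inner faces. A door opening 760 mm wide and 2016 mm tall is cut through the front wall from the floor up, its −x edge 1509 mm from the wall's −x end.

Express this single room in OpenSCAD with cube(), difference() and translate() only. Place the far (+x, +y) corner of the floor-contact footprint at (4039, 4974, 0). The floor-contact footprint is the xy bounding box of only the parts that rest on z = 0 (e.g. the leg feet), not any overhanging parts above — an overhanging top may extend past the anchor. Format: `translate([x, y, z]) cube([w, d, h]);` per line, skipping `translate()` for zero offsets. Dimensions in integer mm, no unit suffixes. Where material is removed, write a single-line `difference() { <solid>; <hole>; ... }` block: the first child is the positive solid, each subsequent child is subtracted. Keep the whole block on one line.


difference() { translate([489, 434, 0]) cube([3550, 212, 2660]); translate([1998, 434, 0]) cube([760, 212, 2016]); }
translate([489, 4762, 0]) cube([3550, 212, 2660]);
translate([489, 646, 0]) cube([212, 4116, 2660]);
translate([3827, 646, 0]) cube([212, 4116, 2660]);


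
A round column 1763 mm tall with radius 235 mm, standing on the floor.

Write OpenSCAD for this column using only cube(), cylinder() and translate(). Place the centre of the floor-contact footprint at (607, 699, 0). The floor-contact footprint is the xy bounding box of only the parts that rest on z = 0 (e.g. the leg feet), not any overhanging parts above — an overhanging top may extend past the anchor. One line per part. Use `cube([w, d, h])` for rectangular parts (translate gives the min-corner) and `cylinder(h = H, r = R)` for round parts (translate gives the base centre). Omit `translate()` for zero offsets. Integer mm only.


translate([607, 699, 0]) cylinder(h = 1763, r = 235);


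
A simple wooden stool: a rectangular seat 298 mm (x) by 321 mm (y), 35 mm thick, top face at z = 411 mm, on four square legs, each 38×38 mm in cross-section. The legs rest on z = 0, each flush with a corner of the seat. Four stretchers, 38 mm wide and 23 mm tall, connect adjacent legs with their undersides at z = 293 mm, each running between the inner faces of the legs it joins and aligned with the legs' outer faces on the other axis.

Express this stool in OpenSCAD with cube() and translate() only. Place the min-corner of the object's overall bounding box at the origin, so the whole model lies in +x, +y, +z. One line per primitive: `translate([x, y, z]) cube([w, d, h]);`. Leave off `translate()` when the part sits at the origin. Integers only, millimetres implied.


// leg_h = 411 - 35 = 376
// stretcher span = 298 - 2*38 = 222
translate([0, 0, 376]) cube([298, 321, 35]);
cube([38, 38, 376]);
translate([260, 0, 0]) cube([38, 38, 376]);
translate([0, 283, 0]) cube([38, 38, 376]);
translate([260, 283, 0]) cube([38, 38, 376]);
translate([38, 0, 293]) cube([222, 38, 23]);
translate([38, 283, 293]) cube([222, 38, 23]);
translate([0, 38, 293]) cube([38, 245, 23]);
translate([260, 38, 293]) cube([38, 245, 23]);


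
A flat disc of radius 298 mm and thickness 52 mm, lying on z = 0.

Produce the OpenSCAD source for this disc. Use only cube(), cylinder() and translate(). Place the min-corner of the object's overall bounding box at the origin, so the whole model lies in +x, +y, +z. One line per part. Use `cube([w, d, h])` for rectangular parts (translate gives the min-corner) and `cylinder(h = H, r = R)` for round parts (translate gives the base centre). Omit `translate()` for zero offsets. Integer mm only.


translate([298, 298, 0]) cylinder(h = 52, r = 298);
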